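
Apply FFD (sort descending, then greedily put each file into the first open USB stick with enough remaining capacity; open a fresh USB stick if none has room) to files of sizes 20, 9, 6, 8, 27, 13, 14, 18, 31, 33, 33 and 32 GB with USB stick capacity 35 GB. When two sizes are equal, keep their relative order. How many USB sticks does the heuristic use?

Sorted descending: 33, 33, 32, 31, 27, 20, 18, 14, 13, 9, 8, 6.
  33 → USB stick 1 (new)  [load 33/35]
  33 → USB stick 2 (new)  [load 33/35]
  32 → USB stick 3 (new)  [load 32/35]
  31 → USB stick 4 (new)  [load 31/35]
  27 → USB stick 5 (new)  [load 27/35]
  20 → USB stick 6 (new)  [load 20/35]
  18 → USB stick 7 (new)  [load 18/35]
  14 → USB stick 6  [load 34/35]
  13 → USB stick 7  [load 31/35]
  9 → USB stick 8 (new)  [load 9/35]
  8 → USB stick 5  [load 35/35]
  6 → USB stick 8  [load 15/35]
8 USB sticks opened.

8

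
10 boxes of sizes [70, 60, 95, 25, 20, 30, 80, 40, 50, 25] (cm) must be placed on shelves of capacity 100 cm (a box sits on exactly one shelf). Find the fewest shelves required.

5

Total = 95 + 80 + 70 + 60 + 50 + 40 + 30 + 25 + 25 + 20 = 495 cm.
Lower bound: ⌈495/100⌉ = 5 shelves.
A packing using 5 shelves:
  shelf 1: 95 = 95
  shelf 2: 80 + 20 = 100
  shelf 3: 70 + 30 = 100
  shelf 4: 60 + 40 = 100
  shelf 5: 50 + 25 + 25 = 100
This matches the lower bound, so 5 is optimal.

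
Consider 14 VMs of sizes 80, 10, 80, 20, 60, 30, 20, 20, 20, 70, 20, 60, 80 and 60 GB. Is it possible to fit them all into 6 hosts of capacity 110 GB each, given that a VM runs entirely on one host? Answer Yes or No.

Total = 630 GB; ⌈630/110⌉ = 6.
7 VMs each exceed half the capacity and cannot share a host, forcing at least 7 hosts.
At least 7 hosts are required, but only 6 are allowed.

No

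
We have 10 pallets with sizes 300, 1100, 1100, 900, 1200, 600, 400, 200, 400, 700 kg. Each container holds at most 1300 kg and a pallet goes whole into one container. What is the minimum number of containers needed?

Total = 1200 + 1100 + 1100 + 900 + 700 + 600 + 400 + 400 + 300 + 200 = 6900 kg.
Lower bound: ⌈6900/1300⌉ = 6 containers.
A packing using 6 containers:
  container 1: 1200 = 1200
  container 2: 1100 + 200 = 1300
  container 3: 1100 = 1100
  container 4: 900 + 400 = 1300
  container 5: 700 + 600 = 1300
  container 6: 400 + 300 = 700
This matches the lower bound, so 6 is optimal.

6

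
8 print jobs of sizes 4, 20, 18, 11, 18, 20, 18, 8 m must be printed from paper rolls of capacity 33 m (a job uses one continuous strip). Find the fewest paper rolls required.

5

Total = 20 + 20 + 18 + 18 + 18 + 11 + 8 + 4 = 117 m.
Lower bound: ⌈117/33⌉ = 4 paper rolls.
Also, 5 print jobs each exceed 33/2 m, and no two of those can share a roll, so at least 5 paper rolls are needed.
A packing using 5 paper rolls:
  roll 1: 20 + 11 = 31
  roll 2: 20 + 8 + 4 = 32
  roll 3: 18 = 18
  roll 4: 18 = 18
  roll 5: 18 = 18
This matches the lower bound, so 5 is optimal.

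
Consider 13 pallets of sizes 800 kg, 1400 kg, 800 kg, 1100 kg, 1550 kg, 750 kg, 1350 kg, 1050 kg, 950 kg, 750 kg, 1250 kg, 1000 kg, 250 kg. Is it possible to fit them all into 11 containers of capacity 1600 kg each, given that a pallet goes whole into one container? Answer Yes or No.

Yes

A valid assignment using 10 containers:
  container 1: 1550 = 1550
  container 2: 1400 = 1400
  container 3: 1350 + 250 = 1600
  container 4: 1250 = 1250
  container 5: 1100 = 1100
  container 6: 1050 = 1050
  container 7: 1000 = 1000
  container 8: 950 = 950
  container 9: 800 + 800 = 1600
  container 10: 750 + 750 = 1500
That uses only 10 ≤ 11, so 11 containers are enough.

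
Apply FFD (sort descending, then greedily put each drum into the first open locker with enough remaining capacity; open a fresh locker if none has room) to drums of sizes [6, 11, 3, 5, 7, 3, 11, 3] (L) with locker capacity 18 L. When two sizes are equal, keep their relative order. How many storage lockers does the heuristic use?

Sorted descending: 11, 11, 7, 6, 5, 3, 3, 3.
  11 → locker 1 (new)  [load 11/18]
  11 → locker 2 (new)  [load 11/18]
  7 → locker 1  [load 18/18]
  6 → locker 2  [load 17/18]
  5 → locker 3 (new)  [load 5/18]
  3 → locker 3  [load 8/18]
  3 → locker 3  [load 11/18]
  3 → locker 3  [load 14/18]
3 storage lockers opened.

3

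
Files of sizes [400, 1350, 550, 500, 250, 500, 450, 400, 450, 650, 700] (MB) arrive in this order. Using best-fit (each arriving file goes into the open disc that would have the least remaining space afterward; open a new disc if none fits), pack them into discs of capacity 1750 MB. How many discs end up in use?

4

  400 → disc 1 (new)  [load 400/1750]
  1350 → disc 1  [load 1750/1750]
  550 → disc 2 (new)  [load 550/1750]
  500 → disc 2  [load 1050/1750]
  250 → disc 2  [load 1300/1750]
  500 → disc 3 (new)  [load 500/1750]
  450 → disc 2  [load 1750/1750]
  400 → disc 3  [load 900/1750]
  450 → disc 3  [load 1350/1750]
  650 → disc 4 (new)  [load 650/1750]
  700 → disc 4  [load 1350/1750]
4 discs opened.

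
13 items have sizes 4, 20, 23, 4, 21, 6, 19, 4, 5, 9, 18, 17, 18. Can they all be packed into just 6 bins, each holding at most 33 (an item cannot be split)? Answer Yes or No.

Total = 168; ⌈168/33⌉ = 6.
7 items each exceed half the capacity and cannot share a bin, forcing at least 7 bins.
At least 7 bins are required, but only 6 are allowed.

No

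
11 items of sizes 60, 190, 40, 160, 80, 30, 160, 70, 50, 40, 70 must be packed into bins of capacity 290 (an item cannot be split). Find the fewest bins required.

4

Total = 190 + 160 + 160 + 80 + 70 + 70 + 60 + 50 + 40 + 40 + 30 = 950.
Lower bound: ⌈950/290⌉ = 4 bins.
A packing using 4 bins:
  bin 1: 190 + 80 = 270
  bin 2: 160 + 70 + 60 = 290
  bin 3: 160 + 70 + 50 = 280
  bin 4: 40 + 40 + 30 = 110
This matches the lower bound, so 4 is optimal.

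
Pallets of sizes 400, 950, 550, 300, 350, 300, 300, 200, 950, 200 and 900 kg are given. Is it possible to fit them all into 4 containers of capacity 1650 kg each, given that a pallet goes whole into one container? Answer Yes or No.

A valid assignment using 4 containers:
  container 1: 950 + 550 = 1500
  container 2: 950 + 400 + 300 = 1650
  container 3: 900 + 350 + 300 = 1550
  container 4: 300 + 200 + 200 = 700
Every load is within 1650 kg, so 4 containers suffice.

Yes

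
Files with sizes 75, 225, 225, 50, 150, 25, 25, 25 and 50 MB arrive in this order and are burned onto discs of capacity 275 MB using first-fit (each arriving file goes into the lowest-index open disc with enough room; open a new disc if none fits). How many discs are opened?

4

  75 → disc 1 (new)  [load 75/275]
  225 → disc 2 (new)  [load 225/275]
  225 → disc 3 (new)  [load 225/275]
  50 → disc 1  [load 125/275]
  150 → disc 1  [load 275/275]
  25 → disc 2  [load 250/275]
  25 → disc 2  [load 275/275]
  25 → disc 3  [load 250/275]
  50 → disc 4 (new)  [load 50/275]
4 discs opened.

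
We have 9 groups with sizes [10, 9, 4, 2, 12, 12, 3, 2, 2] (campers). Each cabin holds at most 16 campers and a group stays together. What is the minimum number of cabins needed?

4

Total = 12 + 12 + 10 + 9 + 4 + 3 + 2 + 2 + 2 = 56 campers.
Lower bound: ⌈56/16⌉ = 4 cabins.
A packing using 4 cabins:
  cabin 1: 12 + 4 = 16
  cabin 2: 12 + 3 = 15
  cabin 3: 10 + 2 + 2 + 2 = 16
  cabin 4: 9 = 9
This matches the lower bound, so 4 is optimal.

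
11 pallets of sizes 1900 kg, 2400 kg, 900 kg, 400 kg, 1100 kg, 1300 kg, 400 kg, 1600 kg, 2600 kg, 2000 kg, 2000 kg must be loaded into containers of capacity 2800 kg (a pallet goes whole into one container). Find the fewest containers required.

Total = 2600 + 2400 + 2000 + 2000 + 1900 + 1600 + 1300 + 1100 + 900 + 400 + 400 = 16600 kg.
Lower bound: ⌈16600/2800⌉ = 6 containers.
A packing using 7 containers:
  container 1: 2600 = 2600
  container 2: 2400 + 400 = 2800
  container 3: 2000 + 400 = 2400
  container 4: 2000 = 2000
  container 5: 1900 + 900 = 2800
  container 6: 1600 + 1100 = 2700
  container 7: 1300 = 1300
No arrangement into 6 containers stays within capacity, so 7 is optimal.

7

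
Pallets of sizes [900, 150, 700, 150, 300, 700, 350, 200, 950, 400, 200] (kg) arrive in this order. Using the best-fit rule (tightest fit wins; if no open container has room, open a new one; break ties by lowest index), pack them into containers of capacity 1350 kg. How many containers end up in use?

4

  900 → container 1 (new)  [load 900/1350]
  150 → container 1  [load 1050/1350]
  700 → container 2 (new)  [load 700/1350]
  150 → container 1  [load 1200/1350]
  300 → container 2  [load 1000/1350]
  700 → container 3 (new)  [load 700/1350]
  350 → container 2  [load 1350/1350]
  200 → container 3  [load 900/1350]
  950 → container 4 (new)  [load 950/1350]
  400 → container 4  [load 1350/1350]
  200 → container 3  [load 1100/1350]
4 containers opened.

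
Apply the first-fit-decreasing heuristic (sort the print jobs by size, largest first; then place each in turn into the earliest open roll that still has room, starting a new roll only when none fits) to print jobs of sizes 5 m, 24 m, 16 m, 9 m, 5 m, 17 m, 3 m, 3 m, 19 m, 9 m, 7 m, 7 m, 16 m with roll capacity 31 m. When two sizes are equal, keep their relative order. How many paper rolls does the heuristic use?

Sorted descending: 24, 19, 17, 16, 16, 9, 9, 7, 7, 5, 5, 3, 3.
  24 → roll 1 (new)  [load 24/31]
  19 → roll 2 (new)  [load 19/31]
  17 → roll 3 (new)  [load 17/31]
  16 → roll 4 (new)  [load 16/31]
  16 → roll 5 (new)  [load 16/31]
  9 → roll 2  [load 28/31]
  9 → roll 3  [load 26/31]
  7 → roll 1  [load 31/31]
  7 → roll 4  [load 23/31]
  5 → roll 3  [load 31/31]
  5 → roll 4  [load 28/31]
  3 → roll 2  [load 31/31]
  3 → roll 4  [load 31/31]
5 paper rolls opened.

5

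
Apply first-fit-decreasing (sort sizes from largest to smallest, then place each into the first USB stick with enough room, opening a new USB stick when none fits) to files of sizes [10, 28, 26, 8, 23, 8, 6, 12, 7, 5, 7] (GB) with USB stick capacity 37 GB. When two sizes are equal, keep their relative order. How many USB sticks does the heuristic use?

4

Sorted descending: 28, 26, 23, 12, 10, 8, 8, 7, 7, 6, 5.
  28 → USB stick 1 (new)  [load 28/37]
  26 → USB stick 2 (new)  [load 26/37]
  23 → USB stick 3 (new)  [load 23/37]
  12 → USB stick 3  [load 35/37]
  10 → USB stick 2  [load 36/37]
  8 → USB stick 1  [load 36/37]
  8 → USB stick 4 (new)  [load 8/37]
  7 → USB stick 4  [load 15/37]
  7 → USB stick 4  [load 22/37]
  6 → USB stick 4  [load 28/37]
  5 → USB stick 4  [load 33/37]
4 USB sticks opened.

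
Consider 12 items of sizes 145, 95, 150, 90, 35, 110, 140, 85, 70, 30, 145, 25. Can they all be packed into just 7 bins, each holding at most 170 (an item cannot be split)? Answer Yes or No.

No

Total = 1120; ⌈1120/170⌉ = 7.
The bound of 7 does not rule out 7, but exhaustive search shows no assignment into 7 bins of capacity 170 exists — the minimum is 8.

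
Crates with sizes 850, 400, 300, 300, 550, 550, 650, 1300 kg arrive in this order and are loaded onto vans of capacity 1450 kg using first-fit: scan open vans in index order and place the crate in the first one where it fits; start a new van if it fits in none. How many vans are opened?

  850 → van 1 (new)  [load 850/1450]
  400 → van 1  [load 1250/1450]
  300 → van 2 (new)  [load 300/1450]
  300 → van 2  [load 600/1450]
  550 → van 2  [load 1150/1450]
  550 → van 3 (new)  [load 550/1450]
  650 → van 3  [load 1200/1450]
  1300 → van 4 (new)  [load 1300/1450]
4 vans opened.

4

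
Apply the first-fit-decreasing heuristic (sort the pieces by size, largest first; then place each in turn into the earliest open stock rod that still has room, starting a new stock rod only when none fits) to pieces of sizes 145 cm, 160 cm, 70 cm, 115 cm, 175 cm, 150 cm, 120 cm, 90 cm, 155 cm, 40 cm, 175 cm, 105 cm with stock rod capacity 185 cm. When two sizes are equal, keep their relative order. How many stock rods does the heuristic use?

Sorted descending: 175, 175, 160, 155, 150, 145, 120, 115, 105, 90, 70, 40.
  175 → stock rod 1 (new)  [load 175/185]
  175 → stock rod 2 (new)  [load 175/185]
  160 → stock rod 3 (new)  [load 160/185]
  155 → stock rod 4 (new)  [load 155/185]
  150 → stock rod 5 (new)  [load 150/185]
  145 → stock rod 6 (new)  [load 145/185]
  120 → stock rod 7 (new)  [load 120/185]
  115 → stock rod 8 (new)  [load 115/185]
  105 → stock rod 9 (new)  [load 105/185]
  90 → stock rod 10 (new)  [load 90/185]
  70 → stock rod 8  [load 185/185]
  40 → stock rod 6  [load 185/185]
10 stock rods opened.

10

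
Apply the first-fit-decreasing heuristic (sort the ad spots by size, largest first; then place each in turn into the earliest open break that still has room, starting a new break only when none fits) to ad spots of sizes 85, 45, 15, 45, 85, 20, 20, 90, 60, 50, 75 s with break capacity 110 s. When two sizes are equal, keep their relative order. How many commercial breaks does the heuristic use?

6

Sorted descending: 90, 85, 85, 75, 60, 50, 45, 45, 20, 20, 15.
  90 → break 1 (new)  [load 90/110]
  85 → break 2 (new)  [load 85/110]
  85 → break 3 (new)  [load 85/110]
  75 → break 4 (new)  [load 75/110]
  60 → break 5 (new)  [load 60/110]
  50 → break 5  [load 110/110]
  45 → break 6 (new)  [load 45/110]
  45 → break 6  [load 90/110]
  20 → break 1  [load 110/110]
  20 → break 2  [load 105/110]
  15 → break 3  [load 100/110]
6 commercial breaks opened.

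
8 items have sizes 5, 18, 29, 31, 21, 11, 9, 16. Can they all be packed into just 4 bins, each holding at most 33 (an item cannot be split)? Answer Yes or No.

Total = 140; ⌈140/33⌉ = 5.
At least 5 bins are required, but only 4 are allowed.

No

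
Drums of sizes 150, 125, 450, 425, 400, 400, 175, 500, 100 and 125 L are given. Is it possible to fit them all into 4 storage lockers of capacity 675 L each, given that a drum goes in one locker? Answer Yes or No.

No

Total = 2850 L; ⌈2850/675⌉ = 5.
At least 5 storage lockers are required, but only 4 are allowed.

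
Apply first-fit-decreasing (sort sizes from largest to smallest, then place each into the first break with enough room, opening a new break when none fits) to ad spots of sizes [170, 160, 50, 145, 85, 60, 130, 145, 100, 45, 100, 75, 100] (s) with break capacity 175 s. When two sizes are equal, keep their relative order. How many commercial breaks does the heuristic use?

Sorted descending: 170, 160, 145, 145, 130, 100, 100, 100, 85, 75, 60, 50, 45.
  170 → break 1 (new)  [load 170/175]
  160 → break 2 (new)  [load 160/175]
  145 → break 3 (new)  [load 145/175]
  145 → break 4 (new)  [load 145/175]
  130 → break 5 (new)  [load 130/175]
  100 → break 6 (new)  [load 100/175]
  100 → break 7 (new)  [load 100/175]
  100 → break 8 (new)  [load 100/175]
  85 → break 9 (new)  [load 85/175]
  75 → break 6  [load 175/175]
  60 → break 7  [load 160/175]
  50 → break 8  [load 150/175]
  45 → break 5  [load 175/175]
9 commercial breaks opened.

9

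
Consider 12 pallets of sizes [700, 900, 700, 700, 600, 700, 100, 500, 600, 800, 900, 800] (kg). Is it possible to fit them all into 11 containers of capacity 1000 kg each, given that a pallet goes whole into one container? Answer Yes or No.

Yes

A valid assignment using 11 containers:
  container 1: 900 + 100 = 1000
  container 2: 900 = 900
  container 3: 800 = 800
  container 4: 800 = 800
  container 5: 700 = 700
  container 6: 700 = 700
  container 7: 700 = 700
  container 8: 700 = 700
  container 9: 600 = 600
  container 10: 600 = 600
  container 11: 500 = 500
Every load is within 1000 kg, so 11 containers suffice.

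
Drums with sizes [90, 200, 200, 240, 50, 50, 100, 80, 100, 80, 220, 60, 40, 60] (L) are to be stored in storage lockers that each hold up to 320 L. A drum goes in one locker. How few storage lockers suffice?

Total = 240 + 220 + 200 + 200 + 100 + 100 + 90 + 80 + 80 + 60 + 60 + 50 + 50 + 40 = 1570 L.
Lower bound: ⌈1570/320⌉ = 5 storage lockers.
A packing using 5 storage lockers:
  locker 1: 240 + 80 = 320
  locker 2: 220 + 100 = 320
  locker 3: 200 + 100 = 300
  locker 4: 200 + 80 + 40 = 320
  locker 5: 90 + 60 + 60 + 50 + 50 = 310
This matches the lower bound, so 5 is optimal.

5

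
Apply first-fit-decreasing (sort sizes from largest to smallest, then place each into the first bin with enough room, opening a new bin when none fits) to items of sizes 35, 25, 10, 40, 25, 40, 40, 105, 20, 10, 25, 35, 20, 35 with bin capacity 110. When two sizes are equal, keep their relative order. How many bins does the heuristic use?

Sorted descending: 105, 40, 40, 40, 35, 35, 35, 25, 25, 25, 20, 20, 10, 10.
  105 → bin 1 (new)  [load 105/110]
  40 → bin 2 (new)  [load 40/110]
  40 → bin 2  [load 80/110]
  40 → bin 3 (new)  [load 40/110]
  35 → bin 3  [load 75/110]
  35 → bin 3  [load 110/110]
  35 → bin 4 (new)  [load 35/110]
  25 → bin 2  [load 105/110]
  25 → bin 4  [load 60/110]
  25 → bin 4  [load 85/110]
  20 → bin 4  [load 105/110]
  20 → bin 5 (new)  [load 20/110]
  10 → bin 5  [load 30/110]
  10 → bin 5  [load 40/110]
5 bins opened.

5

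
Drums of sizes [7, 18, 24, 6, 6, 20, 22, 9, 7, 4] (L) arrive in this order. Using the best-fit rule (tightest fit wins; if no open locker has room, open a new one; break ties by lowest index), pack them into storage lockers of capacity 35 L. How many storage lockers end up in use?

4

  7 → locker 1 (new)  [load 7/35]
  18 → locker 1  [load 25/35]
  24 → locker 2 (new)  [load 24/35]
  6 → locker 1  [load 31/35]
  6 → locker 2  [load 30/35]
  20 → locker 3 (new)  [load 20/35]
  22 → locker 4 (new)  [load 22/35]
  9 → locker 4  [load 31/35]
  7 → locker 3  [load 27/35]
  4 → locker 1  [load 35/35]
4 storage lockers opened.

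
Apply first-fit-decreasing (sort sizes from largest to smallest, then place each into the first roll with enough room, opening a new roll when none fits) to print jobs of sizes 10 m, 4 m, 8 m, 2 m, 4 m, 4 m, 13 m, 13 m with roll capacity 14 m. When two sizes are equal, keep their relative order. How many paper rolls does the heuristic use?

Sorted descending: 13, 13, 10, 8, 4, 4, 4, 2.
  13 → roll 1 (new)  [load 13/14]
  13 → roll 2 (new)  [load 13/14]
  10 → roll 3 (new)  [load 10/14]
  8 → roll 4 (new)  [load 8/14]
  4 → roll 3  [load 14/14]
  4 → roll 4  [load 12/14]
  4 → roll 5 (new)  [load 4/14]
  2 → roll 4  [load 14/14]
5 paper rolls opened.

5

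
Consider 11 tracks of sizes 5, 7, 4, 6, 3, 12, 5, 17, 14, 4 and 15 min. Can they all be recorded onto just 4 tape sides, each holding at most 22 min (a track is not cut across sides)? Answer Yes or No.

Total = 92 min; ⌈92/22⌉ = 5.
At least 5 tape sides are required, but only 4 are allowed.

No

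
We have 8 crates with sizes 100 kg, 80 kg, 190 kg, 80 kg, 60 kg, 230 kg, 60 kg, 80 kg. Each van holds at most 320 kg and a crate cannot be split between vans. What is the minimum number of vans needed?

3

Total = 230 + 190 + 100 + 80 + 80 + 80 + 60 + 60 = 880 kg.
Lower bound: ⌈880/320⌉ = 3 vans.
A packing using 3 vans:
  van 1: 230 + 80 = 310
  van 2: 190 + 100 = 290
  van 3: 80 + 80 + 60 + 60 = 280
This matches the lower bound, so 3 is optimal.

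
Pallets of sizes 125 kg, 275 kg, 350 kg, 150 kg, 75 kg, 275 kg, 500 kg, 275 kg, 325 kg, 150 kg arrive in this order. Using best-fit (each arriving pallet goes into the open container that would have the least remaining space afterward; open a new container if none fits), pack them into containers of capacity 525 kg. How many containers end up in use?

6

  125 → container 1 (new)  [load 125/525]
  275 → container 1  [load 400/525]
  350 → container 2 (new)  [load 350/525]
  150 → container 2  [load 500/525]
  75 → container 1  [load 475/525]
  275 → container 3 (new)  [load 275/525]
  500 → container 4 (new)  [load 500/525]
  275 → container 5 (new)  [load 275/525]
  325 → container 6 (new)  [load 325/525]
  150 → container 6  [load 475/525]
6 containers opened.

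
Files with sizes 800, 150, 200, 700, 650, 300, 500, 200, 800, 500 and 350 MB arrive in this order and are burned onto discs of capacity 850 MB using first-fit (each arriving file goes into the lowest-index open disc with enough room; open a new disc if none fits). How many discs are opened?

7

  800 → disc 1 (new)  [load 800/850]
  150 → disc 2 (new)  [load 150/850]
  200 → disc 2  [load 350/850]
  700 → disc 3 (new)  [load 700/850]
  650 → disc 4 (new)  [load 650/850]
  300 → disc 2  [load 650/850]
  500 → disc 5 (new)  [load 500/850]
  200 → disc 2  [load 850/850]
  800 → disc 6 (new)  [load 800/850]
  500 → disc 7 (new)  [load 500/850]
  350 → disc 5  [load 850/850]
7 discs opened.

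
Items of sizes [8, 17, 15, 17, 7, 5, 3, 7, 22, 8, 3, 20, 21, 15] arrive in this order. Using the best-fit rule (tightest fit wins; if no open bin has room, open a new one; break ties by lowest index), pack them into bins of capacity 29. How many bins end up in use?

7

  8 → bin 1 (new)  [load 8/29]
  17 → bin 1  [load 25/29]
  15 → bin 2 (new)  [load 15/29]
  17 → bin 3 (new)  [load 17/29]
  7 → bin 3  [load 24/29]
  5 → bin 3  [load 29/29]
  3 → bin 1  [load 28/29]
  7 → bin 2  [load 22/29]
  22 → bin 4 (new)  [load 22/29]
  8 → bin 5 (new)  [load 8/29]
  3 → bin 2  [load 25/29]
  20 → bin 5  [load 28/29]
  21 → bin 6 (new)  [load 21/29]
  15 → bin 7 (new)  [load 15/29]
7 bins opened.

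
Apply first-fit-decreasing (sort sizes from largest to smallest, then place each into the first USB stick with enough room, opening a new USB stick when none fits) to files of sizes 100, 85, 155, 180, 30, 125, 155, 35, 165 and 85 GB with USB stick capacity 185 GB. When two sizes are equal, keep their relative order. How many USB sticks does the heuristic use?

7

Sorted descending: 180, 165, 155, 155, 125, 100, 85, 85, 35, 30.
  180 → USB stick 1 (new)  [load 180/185]
  165 → USB stick 2 (new)  [load 165/185]
  155 → USB stick 3 (new)  [load 155/185]
  155 → USB stick 4 (new)  [load 155/185]
  125 → USB stick 5 (new)  [load 125/185]
  100 → USB stick 6 (new)  [load 100/185]
  85 → USB stick 6  [load 185/185]
  85 → USB stick 7 (new)  [load 85/185]
  35 → USB stick 5  [load 160/185]
  30 → USB stick 3  [load 185/185]
7 USB sticks opened.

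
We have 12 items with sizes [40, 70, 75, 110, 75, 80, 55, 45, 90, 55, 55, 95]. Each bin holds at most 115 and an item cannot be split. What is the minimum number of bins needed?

Total = 110 + 95 + 90 + 80 + 75 + 75 + 70 + 55 + 55 + 55 + 45 + 40 = 845.
Lower bound: ⌈845/115⌉ = 8 bins.
A packing using 9 bins:
  bin 1: 110 = 110
  bin 2: 95 = 95
  bin 3: 90 = 90
  bin 4: 80 = 80
  bin 5: 75 + 40 = 115
  bin 6: 75 = 75
  bin 7: 70 + 45 = 115
  bin 8: 55 + 55 = 110
  bin 9: 55 = 55
No arrangement into 8 bins stays within capacity, so 9 is optimal.

9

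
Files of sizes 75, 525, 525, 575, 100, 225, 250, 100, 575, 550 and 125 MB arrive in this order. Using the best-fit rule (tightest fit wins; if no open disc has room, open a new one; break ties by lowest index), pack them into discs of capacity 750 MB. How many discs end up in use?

  75 → disc 1 (new)  [load 75/750]
  525 → disc 1  [load 600/750]
  525 → disc 2 (new)  [load 525/750]
  575 → disc 3 (new)  [load 575/750]
  100 → disc 1  [load 700/750]
  225 → disc 2  [load 750/750]
  250 → disc 4 (new)  [load 250/750]
  100 → disc 3  [load 675/750]
  575 → disc 5 (new)  [load 575/750]
  550 → disc 6 (new)  [load 550/750]
  125 → disc 5  [load 700/750]
6 discs opened.

6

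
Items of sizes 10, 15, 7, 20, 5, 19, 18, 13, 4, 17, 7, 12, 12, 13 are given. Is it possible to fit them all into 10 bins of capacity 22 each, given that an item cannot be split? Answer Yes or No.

A valid assignment using 9 bins:
  bin 1: 20 = 20
  bin 2: 19 = 19
  bin 3: 18 + 4 = 22
  bin 4: 17 + 5 = 22
  bin 5: 15 + 7 = 22
  bin 6: 13 + 7 = 20
  bin 7: 13 = 13
  bin 8: 12 + 10 = 22
  bin 9: 12 = 12
That uses only 9 ≤ 10, so 10 bins are enough.

Yes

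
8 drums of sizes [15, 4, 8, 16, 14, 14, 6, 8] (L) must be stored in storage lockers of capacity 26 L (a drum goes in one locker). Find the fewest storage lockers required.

Total = 16 + 15 + 14 + 14 + 8 + 8 + 6 + 4 = 85 L.
Lower bound: ⌈85/26⌉ = 4 storage lockers.
A packing using 4 storage lockers:
  locker 1: 16 + 8 = 24
  locker 2: 15 + 8 = 23
  locker 3: 14 + 6 + 4 = 24
  locker 4: 14 = 14
This matches the lower bound, so 4 is optimal.

4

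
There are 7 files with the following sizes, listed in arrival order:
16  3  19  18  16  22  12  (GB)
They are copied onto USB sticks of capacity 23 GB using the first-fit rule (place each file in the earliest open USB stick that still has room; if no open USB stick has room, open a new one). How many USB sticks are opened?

6

  16 → USB stick 1 (new)  [load 16/23]
  3 → USB stick 1  [load 19/23]
  19 → USB stick 2 (new)  [load 19/23]
  18 → USB stick 3 (new)  [load 18/23]
  16 → USB stick 4 (new)  [load 16/23]
  22 → USB stick 5 (new)  [load 22/23]
  12 → USB stick 6 (new)  [load 12/23]
6 USB sticks opened.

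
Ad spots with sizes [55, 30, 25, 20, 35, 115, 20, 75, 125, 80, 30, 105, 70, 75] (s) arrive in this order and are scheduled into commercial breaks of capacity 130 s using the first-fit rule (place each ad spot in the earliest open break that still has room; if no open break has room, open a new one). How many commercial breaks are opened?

  55 → break 1 (new)  [load 55/130]
  30 → break 1  [load 85/130]
  25 → break 1  [load 110/130]
  20 → break 1  [load 130/130]
  35 → break 2 (new)  [load 35/130]
  115 → break 3 (new)  [load 115/130]
  20 → break 2  [load 55/130]
  75 → break 2  [load 130/130]
  125 → break 4 (new)  [load 125/130]
  80 → break 5 (new)  [load 80/130]
  30 → break 5  [load 110/130]
  105 → break 6 (new)  [load 105/130]
  70 → break 7 (new)  [load 70/130]
  75 → break 8 (new)  [load 75/130]
8 commercial breaks opened.

8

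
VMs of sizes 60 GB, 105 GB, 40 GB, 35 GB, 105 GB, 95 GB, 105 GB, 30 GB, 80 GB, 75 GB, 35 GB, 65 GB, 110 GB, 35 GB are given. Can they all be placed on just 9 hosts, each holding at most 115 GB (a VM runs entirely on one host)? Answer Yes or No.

No

Total = 975 GB; ⌈975/115⌉ = 9.
The bound of 9 does not rule out 9, but exhaustive search shows no assignment into 9 hosts of capacity 115 GB exists — the minimum is 10.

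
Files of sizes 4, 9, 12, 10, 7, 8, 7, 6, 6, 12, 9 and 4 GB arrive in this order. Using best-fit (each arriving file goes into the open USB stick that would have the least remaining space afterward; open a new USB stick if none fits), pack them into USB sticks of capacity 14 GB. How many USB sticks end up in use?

  4 → USB stick 1 (new)  [load 4/14]
  9 → USB stick 1  [load 13/14]
  12 → USB stick 2 (new)  [load 12/14]
  10 → USB stick 3 (new)  [load 10/14]
  7 → USB stick 4 (new)  [load 7/14]
  8 → USB stick 5 (new)  [load 8/14]
  7 → USB stick 4  [load 14/14]
  6 → USB stick 5  [load 14/14]
  6 → USB stick 6 (new)  [load 6/14]
  12 → USB stick 7 (new)  [load 12/14]
  9 → USB stick 8 (new)  [load 9/14]
  4 → USB stick 3  [load 14/14]
8 USB sticks opened.

8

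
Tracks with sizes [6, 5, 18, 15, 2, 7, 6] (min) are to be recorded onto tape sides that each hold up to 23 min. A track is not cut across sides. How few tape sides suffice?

3

Total = 18 + 15 + 7 + 6 + 6 + 5 + 2 = 59 min.
Lower bound: ⌈59/23⌉ = 3 tape sides.
A packing using 3 tape sides:
  side 1: 18 + 5 = 23
  side 2: 15 + 7 = 22
  side 3: 6 + 6 + 2 = 14
This matches the lower bound, so 3 is optimal.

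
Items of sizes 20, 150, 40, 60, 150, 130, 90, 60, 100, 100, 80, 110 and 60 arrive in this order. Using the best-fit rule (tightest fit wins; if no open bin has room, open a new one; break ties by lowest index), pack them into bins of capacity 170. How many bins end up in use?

  20 → bin 1 (new)  [load 20/170]
  150 → bin 1  [load 170/170]
  40 → bin 2 (new)  [load 40/170]
  60 → bin 2  [load 100/170]
  150 → bin 3 (new)  [load 150/170]
  130 → bin 4 (new)  [load 130/170]
  90 → bin 5 (new)  [load 90/170]
  60 → bin 2  [load 160/170]
  100 → bin 6 (new)  [load 100/170]
  100 → bin 7 (new)  [load 100/170]
  80 → bin 5  [load 170/170]
  110 → bin 8 (new)  [load 110/170]
  60 → bin 8  [load 170/170]
8 bins opened.

8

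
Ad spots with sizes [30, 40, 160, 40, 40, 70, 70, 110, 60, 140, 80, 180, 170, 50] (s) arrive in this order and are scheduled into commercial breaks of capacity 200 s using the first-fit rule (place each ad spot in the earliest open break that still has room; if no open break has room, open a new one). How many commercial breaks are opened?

  30 → break 1 (new)  [load 30/200]
  40 → break 1  [load 70/200]
  160 → break 2 (new)  [load 160/200]
  40 → break 1  [load 110/200]
  40 → break 1  [load 150/200]
  70 → break 3 (new)  [load 70/200]
  70 → break 3  [load 140/200]
  110 → break 4 (new)  [load 110/200]
  60 → break 3  [load 200/200]
  140 → break 5 (new)  [load 140/200]
  80 → break 4  [load 190/200]
  180 → break 6 (new)  [load 180/200]
  170 → break 7 (new)  [load 170/200]
  50 → break 1  [load 200/200]
7 commercial breaks opened.

7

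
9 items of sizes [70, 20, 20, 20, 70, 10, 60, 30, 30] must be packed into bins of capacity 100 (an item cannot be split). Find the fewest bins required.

4

Total = 70 + 70 + 60 + 30 + 30 + 20 + 20 + 20 + 10 = 330.
Lower bound: ⌈330/100⌉ = 4 bins.
A packing using 4 bins:
  bin 1: 70 + 30 = 100
  bin 2: 70 + 30 = 100
  bin 3: 60 + 20 + 20 = 100
  bin 4: 20 + 10 = 30
This matches the lower bound, so 4 is optimal.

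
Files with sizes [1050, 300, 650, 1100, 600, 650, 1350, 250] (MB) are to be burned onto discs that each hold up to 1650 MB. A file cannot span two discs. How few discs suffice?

4

Total = 1350 + 1100 + 1050 + 650 + 650 + 600 + 300 + 250 = 5950 MB.
Lower bound: ⌈5950/1650⌉ = 4 discs.
A packing using 4 discs:
  disc 1: 1350 + 300 = 1650
  disc 2: 1100 + 250 = 1350
  disc 3: 1050 + 600 = 1650
  disc 4: 650 + 650 = 1300
This matches the lower bound, so 4 is optimal.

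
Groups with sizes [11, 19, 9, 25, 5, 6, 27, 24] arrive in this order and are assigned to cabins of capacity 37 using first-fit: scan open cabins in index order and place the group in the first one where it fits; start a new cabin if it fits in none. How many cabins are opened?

  11 → cabin 1 (new)  [load 11/37]
  19 → cabin 1  [load 30/37]
  9 → cabin 2 (new)  [load 9/37]
  25 → cabin 2  [load 34/37]
  5 → cabin 1  [load 35/37]
  6 → cabin 3 (new)  [load 6/37]
  27 → cabin 3  [load 33/37]
  24 → cabin 4 (new)  [load 24/37]
4 cabins opened.

4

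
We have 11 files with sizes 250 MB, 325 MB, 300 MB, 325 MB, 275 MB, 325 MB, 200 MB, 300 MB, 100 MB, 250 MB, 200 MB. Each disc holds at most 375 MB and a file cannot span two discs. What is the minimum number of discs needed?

Total = 325 + 325 + 325 + 300 + 300 + 275 + 250 + 250 + 200 + 200 + 100 = 2850 MB.
Lower bound: ⌈2850/375⌉ = 8 discs.
Also, 10 files each exceed 375/2 MB, and no two of those can share a disc, so at least 10 discs are needed.
A packing using 10 discs:
  disc 1: 325 = 325
  disc 2: 325 = 325
  disc 3: 325 = 325
  disc 4: 300 = 300
  disc 5: 300 = 300
  disc 6: 275 + 100 = 375
  disc 7: 250 = 250
  disc 8: 250 = 250
  disc 9: 200 = 200
  disc 10: 200 = 200
This matches the lower bound, so 10 is optimal.

10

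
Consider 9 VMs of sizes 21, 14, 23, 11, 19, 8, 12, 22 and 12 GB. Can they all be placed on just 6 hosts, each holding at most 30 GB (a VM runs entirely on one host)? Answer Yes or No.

A valid assignment using 6 hosts:
  host 1: 23 = 23
  host 2: 22 + 8 = 30
  host 3: 21 = 21
  host 4: 19 + 11 = 30
  host 5: 14 + 12 = 26
  host 6: 12 = 12
Every load is within 30 GB, so 6 hosts suffice.

Yes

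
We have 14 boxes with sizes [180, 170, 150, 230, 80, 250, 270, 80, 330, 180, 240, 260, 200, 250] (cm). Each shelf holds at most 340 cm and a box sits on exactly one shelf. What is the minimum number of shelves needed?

Total = 330 + 270 + 260 + 250 + 250 + 240 + 230 + 200 + 180 + 180 + 170 + 150 + 80 + 80 = 2870 cm.
Lower bound: ⌈2870/340⌉ = 9 shelves.
Also, 10 boxes each exceed 170 cm, and no two of those can share a shelf, so at least 10 shelves are needed.
A packing using 11 shelves:
  shelf 1: 330 = 330
  shelf 2: 270 = 270
  shelf 3: 260 + 80 = 340
  shelf 4: 250 + 80 = 330
  shelf 5: 250 = 250
  shelf 6: 240 = 240
  shelf 7: 230 = 230
  shelf 8: 200 = 200
  shelf 9: 180 + 150 = 330
  shelf 10: 180 = 180
  shelf 11: 170 = 170
No arrangement into 10 shelves stays within capacity, so 11 is optimal.

11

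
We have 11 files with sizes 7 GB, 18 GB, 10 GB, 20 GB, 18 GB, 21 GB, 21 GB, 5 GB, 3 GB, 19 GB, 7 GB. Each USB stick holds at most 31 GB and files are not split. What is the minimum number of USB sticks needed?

6

Total = 21 + 21 + 20 + 19 + 18 + 18 + 10 + 7 + 7 + 5 + 3 = 149 GB.
Lower bound: ⌈149/31⌉ = 5 USB sticks.
Also, 6 files each exceed 31/2 GB, and no two of those can share a USB stick, so at least 6 USB sticks are needed.
A packing using 6 USB sticks:
  USB stick 1: 21 + 10 = 31
  USB stick 2: 21 + 7 + 3 = 31
  USB stick 3: 20 + 7 = 27
  USB stick 4: 19 + 5 = 24
  USB stick 5: 18 = 18
  USB stick 6: 18 = 18
This matches the lower bound, so 6 is optimal.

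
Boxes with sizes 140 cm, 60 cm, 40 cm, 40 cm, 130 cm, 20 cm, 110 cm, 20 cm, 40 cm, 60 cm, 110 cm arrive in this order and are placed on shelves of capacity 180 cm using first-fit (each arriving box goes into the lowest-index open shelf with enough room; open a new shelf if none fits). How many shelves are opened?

  140 → shelf 1 (new)  [load 140/180]
  60 → shelf 2 (new)  [load 60/180]
  40 → shelf 1  [load 180/180]
  40 → shelf 2  [load 100/180]
  130 → shelf 3 (new)  [load 130/180]
  20 → shelf 2  [load 120/180]
  110 → shelf 4 (new)  [load 110/180]
  20 → shelf 2  [load 140/180]
  40 → shelf 2  [load 180/180]
  60 → shelf 4  [load 170/180]
  110 → shelf 5 (new)  [load 110/180]
5 shelves opened.

5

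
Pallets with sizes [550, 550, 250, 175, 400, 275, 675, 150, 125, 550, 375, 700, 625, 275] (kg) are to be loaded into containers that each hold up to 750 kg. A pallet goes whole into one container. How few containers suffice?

Total = 700 + 675 + 625 + 550 + 550 + 550 + 400 + 375 + 275 + 275 + 250 + 175 + 150 + 125 = 5675 kg.
Lower bound: ⌈5675/750⌉ = 8 containers.
A packing using 9 containers:
  container 1: 700 = 700
  container 2: 675 = 675
  container 3: 625 + 125 = 750
  container 4: 550 + 175 = 725
  container 5: 550 + 150 = 700
  container 6: 550 = 550
  container 7: 400 + 275 = 675
  container 8: 375 + 275 = 650
  container 9: 250 = 250
No arrangement into 8 containers stays within capacity, so 9 is optimal.

9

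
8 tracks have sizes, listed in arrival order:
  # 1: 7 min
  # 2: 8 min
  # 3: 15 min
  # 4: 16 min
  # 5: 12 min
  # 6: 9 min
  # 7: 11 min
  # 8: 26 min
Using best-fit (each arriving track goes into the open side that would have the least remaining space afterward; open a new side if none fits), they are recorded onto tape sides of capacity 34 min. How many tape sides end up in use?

  7 → side 1 (new)  [load 7/34]
  8 → side 1  [load 15/34]
  15 → side 1  [load 30/34]
  16 → side 2 (new)  [load 16/34]
  12 → side 2  [load 28/34]
  9 → side 3 (new)  [load 9/34]
  11 → side 3  [load 20/34]
  26 → side 4 (new)  [load 26/34]
4 tape sides opened.

4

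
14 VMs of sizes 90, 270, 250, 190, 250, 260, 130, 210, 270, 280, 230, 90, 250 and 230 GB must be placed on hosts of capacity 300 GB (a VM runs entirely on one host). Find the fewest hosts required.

Total = 280 + 270 + 270 + 260 + 250 + 250 + 250 + 230 + 230 + 210 + 190 + 130 + 90 + 90 = 3000 GB.
Lower bound: ⌈3000/300⌉ = 10 hosts.
Also, 11 VMs each exceed 150 GB, and no two of those can share a host, so at least 11 hosts are needed.
A packing using 12 hosts:
  host 1: 280 = 280
  host 2: 270 = 270
  host 3: 270 = 270
  host 4: 260 = 260
  host 5: 250 = 250
  host 6: 250 = 250
  host 7: 250 = 250
  host 8: 230 = 230
  host 9: 230 = 230
  host 10: 210 + 90 = 300
  host 11: 190 + 90 = 280
  host 12: 130 = 130
No arrangement into 11 hosts stays within capacity, so 12 is optimal.

12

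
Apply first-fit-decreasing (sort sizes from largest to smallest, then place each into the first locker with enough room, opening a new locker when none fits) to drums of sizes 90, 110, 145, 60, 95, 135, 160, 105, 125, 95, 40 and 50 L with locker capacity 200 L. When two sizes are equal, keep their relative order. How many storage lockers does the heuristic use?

Sorted descending: 160, 145, 135, 125, 110, 105, 95, 95, 90, 60, 50, 40.
  160 → locker 1 (new)  [load 160/200]
  145 → locker 2 (new)  [load 145/200]
  135 → locker 3 (new)  [load 135/200]
  125 → locker 4 (new)  [load 125/200]
  110 → locker 5 (new)  [load 110/200]
  105 → locker 6 (new)  [load 105/200]
  95 → locker 6  [load 200/200]
  95 → locker 7 (new)  [load 95/200]
  90 → locker 5  [load 200/200]
  60 → locker 3  [load 195/200]
  50 → locker 2  [load 195/200]
  40 → locker 1  [load 200/200]
7 storage lockers opened.

7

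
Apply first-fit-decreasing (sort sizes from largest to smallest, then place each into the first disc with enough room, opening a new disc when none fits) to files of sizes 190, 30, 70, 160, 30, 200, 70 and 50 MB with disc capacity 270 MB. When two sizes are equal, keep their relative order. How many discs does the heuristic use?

3

Sorted descending: 200, 190, 160, 70, 70, 50, 30, 30.
  200 → disc 1 (new)  [load 200/270]
  190 → disc 2 (new)  [load 190/270]
  160 → disc 3 (new)  [load 160/270]
  70 → disc 1  [load 270/270]
  70 → disc 2  [load 260/270]
  50 → disc 3  [load 210/270]
  30 → disc 3  [load 240/270]
  30 → disc 3  [load 270/270]
3 discs opened.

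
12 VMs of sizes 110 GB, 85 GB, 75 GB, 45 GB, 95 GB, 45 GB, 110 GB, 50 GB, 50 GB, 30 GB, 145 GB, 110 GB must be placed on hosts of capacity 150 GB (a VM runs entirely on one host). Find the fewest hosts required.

Total = 145 + 110 + 110 + 110 + 95 + 85 + 75 + 50 + 50 + 45 + 45 + 30 = 950 GB.
Lower bound: ⌈950/150⌉ = 7 hosts.
A packing using 8 hosts:
  host 1: 145 = 145
  host 2: 110 + 30 = 140
  host 3: 110 = 110
  host 4: 110 = 110
  host 5: 95 + 50 = 145
  host 6: 85 + 50 = 135
  host 7: 75 + 45 = 120
  host 8: 45 = 45
No arrangement into 7 hosts stays within capacity, so 8 is optimal.

8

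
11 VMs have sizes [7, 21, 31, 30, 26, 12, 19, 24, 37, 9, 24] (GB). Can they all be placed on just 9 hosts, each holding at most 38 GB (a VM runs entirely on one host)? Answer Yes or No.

Yes

A valid assignment using 8 hosts:
  host 1: 37 = 37
  host 2: 31 + 7 = 38
  host 3: 30 = 30
  host 4: 26 + 12 = 38
  host 5: 24 + 9 = 33
  host 6: 24 = 24
  host 7: 21 = 21
  host 8: 19 = 19
That uses only 8 ≤ 9, so 9 hosts are enough.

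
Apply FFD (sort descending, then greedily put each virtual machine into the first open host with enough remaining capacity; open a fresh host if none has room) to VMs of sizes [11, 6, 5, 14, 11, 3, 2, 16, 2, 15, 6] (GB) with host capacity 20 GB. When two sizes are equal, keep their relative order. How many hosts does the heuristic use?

Sorted descending: 16, 15, 14, 11, 11, 6, 6, 5, 3, 2, 2.
  16 → host 1 (new)  [load 16/20]
  15 → host 2 (new)  [load 15/20]
  14 → host 3 (new)  [load 14/20]
  11 → host 4 (new)  [load 11/20]
  11 → host 5 (new)  [load 11/20]
  6 → host 3  [load 20/20]
  6 → host 4  [load 17/20]
  5 → host 2  [load 20/20]
  3 → host 1  [load 19/20]
  2 → host 4  [load 19/20]
  2 → host 5  [load 13/20]
5 hosts opened.

5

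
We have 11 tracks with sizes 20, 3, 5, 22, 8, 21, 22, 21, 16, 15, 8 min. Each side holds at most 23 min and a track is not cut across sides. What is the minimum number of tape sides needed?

8

Total = 22 + 22 + 21 + 21 + 20 + 16 + 15 + 8 + 8 + 5 + 3 = 161 min.
Lower bound: ⌈161/23⌉ = 7 tape sides.
A packing using 8 tape sides:
  side 1: 22 = 22
  side 2: 22 = 22
  side 3: 21 = 21
  side 4: 21 = 21
  side 5: 20 + 3 = 23
  side 6: 16 + 5 = 21
  side 7: 15 + 8 = 23
  side 8: 8 = 8
No arrangement into 7 tape sides stays within capacity, so 8 is optimal.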